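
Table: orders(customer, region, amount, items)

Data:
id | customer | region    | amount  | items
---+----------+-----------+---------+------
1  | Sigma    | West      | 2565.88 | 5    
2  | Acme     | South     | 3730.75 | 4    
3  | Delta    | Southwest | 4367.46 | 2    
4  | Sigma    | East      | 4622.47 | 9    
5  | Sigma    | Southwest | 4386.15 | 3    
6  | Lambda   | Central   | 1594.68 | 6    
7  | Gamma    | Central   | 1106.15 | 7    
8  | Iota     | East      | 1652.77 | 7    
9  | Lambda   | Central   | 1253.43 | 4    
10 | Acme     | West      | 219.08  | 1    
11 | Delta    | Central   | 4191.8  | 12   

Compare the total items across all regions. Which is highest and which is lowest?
SELECT region, SUM(items)
FROM orders
GROUP BY region
ORDER BY SUM(items)

All groups:
  South: 4
  Southwest: 5
  West: 6
  East: 16
  Central: 29

Highest: Central (29)
Lowest: South (4)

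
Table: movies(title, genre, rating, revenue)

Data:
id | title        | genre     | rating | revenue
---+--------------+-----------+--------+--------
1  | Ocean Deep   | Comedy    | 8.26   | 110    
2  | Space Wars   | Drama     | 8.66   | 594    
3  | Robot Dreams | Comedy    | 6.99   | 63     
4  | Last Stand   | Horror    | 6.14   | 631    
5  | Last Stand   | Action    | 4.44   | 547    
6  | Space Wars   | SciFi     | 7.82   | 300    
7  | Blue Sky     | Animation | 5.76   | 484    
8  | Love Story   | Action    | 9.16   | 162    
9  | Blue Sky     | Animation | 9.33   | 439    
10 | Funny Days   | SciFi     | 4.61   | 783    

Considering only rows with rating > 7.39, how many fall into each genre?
SELECT genre, COUNT(*)
FROM movies
WHERE rating > 7.39
GROUP BY genre

Note: WHERE filters rows before grouping.

Result:
  Action: 1
  Animation: 1
  Comedy: 1
  Drama: 1
  SciFi: 1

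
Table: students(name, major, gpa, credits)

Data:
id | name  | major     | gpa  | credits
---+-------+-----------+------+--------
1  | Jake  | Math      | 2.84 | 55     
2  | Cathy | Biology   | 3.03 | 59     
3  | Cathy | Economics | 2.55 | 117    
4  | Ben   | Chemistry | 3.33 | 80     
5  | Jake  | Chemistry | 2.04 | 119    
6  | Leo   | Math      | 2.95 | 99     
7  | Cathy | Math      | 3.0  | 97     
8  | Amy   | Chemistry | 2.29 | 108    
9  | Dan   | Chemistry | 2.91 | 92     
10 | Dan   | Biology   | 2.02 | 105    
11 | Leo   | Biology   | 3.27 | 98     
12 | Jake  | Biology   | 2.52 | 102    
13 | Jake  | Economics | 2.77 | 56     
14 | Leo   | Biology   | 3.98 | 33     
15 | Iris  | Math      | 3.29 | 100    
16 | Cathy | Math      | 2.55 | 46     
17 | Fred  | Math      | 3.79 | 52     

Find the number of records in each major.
SELECT major, COUNT(*) as count
FROM students
GROUP BY major

Result:
  Biology: 5
  Chemistry: 4
  Economics: 2
  Math: 6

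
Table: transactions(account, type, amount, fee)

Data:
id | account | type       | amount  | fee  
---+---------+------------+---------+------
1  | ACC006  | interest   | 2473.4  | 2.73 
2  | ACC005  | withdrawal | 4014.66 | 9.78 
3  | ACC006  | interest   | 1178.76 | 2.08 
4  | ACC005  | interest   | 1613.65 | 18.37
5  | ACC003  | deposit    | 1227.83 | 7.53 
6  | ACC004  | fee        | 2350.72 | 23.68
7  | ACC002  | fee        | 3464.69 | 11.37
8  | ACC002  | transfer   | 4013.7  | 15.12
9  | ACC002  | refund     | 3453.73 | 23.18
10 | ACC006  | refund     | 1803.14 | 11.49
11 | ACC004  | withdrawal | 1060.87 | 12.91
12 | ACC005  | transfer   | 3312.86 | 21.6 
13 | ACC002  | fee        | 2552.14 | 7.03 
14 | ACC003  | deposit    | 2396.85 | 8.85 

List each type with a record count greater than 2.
SELECT type, COUNT(*) as cnt
FROM transactions
GROUP BY type
HAVING COUNT(*) > 2

Result:
  fee: 3
  interest: 3

Note: HAVING filters groups after aggregation, WHERE filters rows before.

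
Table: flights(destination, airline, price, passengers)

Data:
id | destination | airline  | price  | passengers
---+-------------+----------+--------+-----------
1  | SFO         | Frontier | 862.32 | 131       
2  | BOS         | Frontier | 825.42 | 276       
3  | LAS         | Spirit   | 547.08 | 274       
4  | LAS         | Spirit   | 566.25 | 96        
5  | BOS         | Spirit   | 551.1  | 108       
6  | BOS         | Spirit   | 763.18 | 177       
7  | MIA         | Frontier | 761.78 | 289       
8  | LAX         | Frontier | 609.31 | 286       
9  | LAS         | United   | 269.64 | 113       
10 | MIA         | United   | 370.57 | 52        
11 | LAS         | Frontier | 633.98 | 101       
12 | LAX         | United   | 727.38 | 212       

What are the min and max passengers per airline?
SELECT airline, MIN(passengers), MAX(passengers)
FROM flights
GROUP BY airline

Result:
  Frontier: min=101, max=289
  Spirit: min=96, max=274
  United: min=52, max=212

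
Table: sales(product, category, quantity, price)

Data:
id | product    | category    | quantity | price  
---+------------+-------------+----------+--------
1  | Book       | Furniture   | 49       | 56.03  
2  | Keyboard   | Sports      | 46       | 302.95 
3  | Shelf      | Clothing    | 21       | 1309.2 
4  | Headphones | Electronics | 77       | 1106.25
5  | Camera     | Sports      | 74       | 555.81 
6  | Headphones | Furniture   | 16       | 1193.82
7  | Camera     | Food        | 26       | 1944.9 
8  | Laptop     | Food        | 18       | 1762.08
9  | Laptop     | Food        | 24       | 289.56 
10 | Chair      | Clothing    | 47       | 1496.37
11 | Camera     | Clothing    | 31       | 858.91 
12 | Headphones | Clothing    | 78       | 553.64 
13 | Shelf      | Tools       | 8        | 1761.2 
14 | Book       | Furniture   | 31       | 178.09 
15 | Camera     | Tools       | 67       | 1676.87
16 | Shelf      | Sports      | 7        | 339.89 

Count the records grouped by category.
SELECT category, COUNT(*) as count
FROM sales
GROUP BY category

Result:
  Clothing: 4
  Electronics: 1
  Food: 3
  Furniture: 3
  Sports: 3
  Tools: 2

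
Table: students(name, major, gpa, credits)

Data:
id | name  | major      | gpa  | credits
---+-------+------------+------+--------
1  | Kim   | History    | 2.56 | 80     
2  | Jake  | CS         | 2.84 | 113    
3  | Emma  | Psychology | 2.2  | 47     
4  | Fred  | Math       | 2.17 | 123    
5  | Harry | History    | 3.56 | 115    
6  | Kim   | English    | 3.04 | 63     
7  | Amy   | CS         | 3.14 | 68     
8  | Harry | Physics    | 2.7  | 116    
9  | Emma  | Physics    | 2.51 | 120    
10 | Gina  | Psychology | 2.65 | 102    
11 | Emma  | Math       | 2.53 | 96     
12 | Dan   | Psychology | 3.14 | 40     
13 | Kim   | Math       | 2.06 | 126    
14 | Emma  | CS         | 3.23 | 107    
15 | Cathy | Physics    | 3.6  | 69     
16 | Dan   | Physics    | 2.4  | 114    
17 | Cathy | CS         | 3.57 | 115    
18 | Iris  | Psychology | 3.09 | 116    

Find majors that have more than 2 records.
SELECT major, COUNT(*) as cnt
FROM students
GROUP BY major
HAVING COUNT(*) > 2

Result:
  CS: 4
  Math: 3
  Physics: 4
  Psychology: 4

Note: HAVING filters groups after aggregation, WHERE filters rows before.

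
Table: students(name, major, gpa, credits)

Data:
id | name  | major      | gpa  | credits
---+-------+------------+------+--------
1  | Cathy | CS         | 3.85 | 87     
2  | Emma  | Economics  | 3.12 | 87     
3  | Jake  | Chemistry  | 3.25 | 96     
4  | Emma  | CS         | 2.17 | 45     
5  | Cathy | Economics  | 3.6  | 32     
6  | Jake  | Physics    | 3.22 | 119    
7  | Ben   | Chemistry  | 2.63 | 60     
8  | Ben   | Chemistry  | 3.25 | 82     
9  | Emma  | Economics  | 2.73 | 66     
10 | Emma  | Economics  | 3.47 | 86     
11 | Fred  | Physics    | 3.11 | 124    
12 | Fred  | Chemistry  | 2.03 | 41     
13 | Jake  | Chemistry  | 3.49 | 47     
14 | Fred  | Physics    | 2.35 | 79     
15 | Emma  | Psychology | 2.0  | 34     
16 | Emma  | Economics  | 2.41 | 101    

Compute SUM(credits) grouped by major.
SELECT major, SUM(credits) as result
FROM students
GROUP BY major

Result:
  CS: 132
  Chemistry: 326
  Economics: 372
  Physics: 322
  Psychology: 34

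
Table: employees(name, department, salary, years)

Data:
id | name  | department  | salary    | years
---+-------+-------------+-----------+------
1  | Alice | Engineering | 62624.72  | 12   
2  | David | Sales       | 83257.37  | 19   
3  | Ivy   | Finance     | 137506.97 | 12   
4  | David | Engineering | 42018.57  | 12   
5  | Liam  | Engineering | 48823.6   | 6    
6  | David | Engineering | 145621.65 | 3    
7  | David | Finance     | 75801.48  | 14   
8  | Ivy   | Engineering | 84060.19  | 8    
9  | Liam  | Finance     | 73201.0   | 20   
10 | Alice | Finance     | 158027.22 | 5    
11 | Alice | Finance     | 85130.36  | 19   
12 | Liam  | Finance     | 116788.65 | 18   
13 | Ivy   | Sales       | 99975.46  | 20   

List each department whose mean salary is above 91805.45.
SELECT department, AVG(salary)
FROM employees
GROUP BY department
HAVING AVG(salary) > 91805.45

Result:
  Finance: avg=107742.61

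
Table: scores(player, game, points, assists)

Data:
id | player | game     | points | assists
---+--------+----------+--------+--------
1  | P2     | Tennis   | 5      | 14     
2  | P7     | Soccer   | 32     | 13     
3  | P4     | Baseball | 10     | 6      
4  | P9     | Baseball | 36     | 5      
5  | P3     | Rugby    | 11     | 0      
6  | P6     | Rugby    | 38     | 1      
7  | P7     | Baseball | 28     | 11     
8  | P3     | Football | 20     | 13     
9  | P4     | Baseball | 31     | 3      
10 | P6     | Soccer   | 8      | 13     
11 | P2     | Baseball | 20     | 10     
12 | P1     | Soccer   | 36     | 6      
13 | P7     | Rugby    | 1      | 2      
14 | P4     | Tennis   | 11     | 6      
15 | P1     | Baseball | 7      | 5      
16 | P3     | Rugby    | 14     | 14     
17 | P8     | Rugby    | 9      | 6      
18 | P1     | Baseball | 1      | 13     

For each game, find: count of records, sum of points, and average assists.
SELECT game,
       COUNT(*) as cnt,
       SUM(points) as total_points,
       AVG(assists) as avg_assists
FROM scores
GROUP BY game

Result:
  Baseball: 7 records, 133 total points, 7.57 avg assists
  Football: 1 records, 20 total points, 13.00 avg assists
  Rugby: 5 records, 73 total points, 4.60 avg assists
  Soccer: 3 records, 76 total points, 10.67 avg assists
  Tennis: 2 records, 16 total points, 10.00 avg assists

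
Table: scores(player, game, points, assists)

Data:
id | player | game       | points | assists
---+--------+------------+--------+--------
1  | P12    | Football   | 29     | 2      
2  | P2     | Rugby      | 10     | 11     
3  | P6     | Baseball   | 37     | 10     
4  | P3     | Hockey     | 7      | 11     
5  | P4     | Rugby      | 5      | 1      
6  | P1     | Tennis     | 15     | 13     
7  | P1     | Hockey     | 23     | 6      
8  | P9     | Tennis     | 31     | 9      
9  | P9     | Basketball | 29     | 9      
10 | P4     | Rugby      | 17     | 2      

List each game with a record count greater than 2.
SELECT game, COUNT(*) as cnt
FROM scores
GROUP BY game
HAVING COUNT(*) > 2

Result:
  Rugby: 3

Note: HAVING filters groups after aggregation, WHERE filters rows before.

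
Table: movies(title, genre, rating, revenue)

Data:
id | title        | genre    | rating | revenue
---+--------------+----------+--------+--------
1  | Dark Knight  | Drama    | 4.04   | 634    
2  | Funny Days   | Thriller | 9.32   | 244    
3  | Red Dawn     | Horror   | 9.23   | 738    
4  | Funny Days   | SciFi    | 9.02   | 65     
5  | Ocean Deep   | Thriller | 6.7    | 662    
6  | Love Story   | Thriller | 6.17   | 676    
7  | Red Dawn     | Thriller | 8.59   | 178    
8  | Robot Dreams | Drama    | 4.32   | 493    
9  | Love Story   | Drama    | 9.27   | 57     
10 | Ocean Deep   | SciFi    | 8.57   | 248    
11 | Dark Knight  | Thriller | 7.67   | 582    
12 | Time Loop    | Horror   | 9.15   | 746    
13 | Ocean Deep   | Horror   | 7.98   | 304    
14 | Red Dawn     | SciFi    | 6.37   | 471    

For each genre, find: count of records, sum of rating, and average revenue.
SELECT genre,
       COUNT(*) as cnt,
       SUM(rating) as total_rating,
       AVG(revenue) as avg_revenue
FROM movies
GROUP BY genre

Result:
  Drama: 3 records, 17.63 total rating, 394.67 avg revenue
  Horror: 3 records, 26.36 total rating, 596.00 avg revenue
  SciFi: 3 records, 23.96 total rating, 261.33 avg revenue
  Thriller: 5 records, 38.45 total rating, 468.40 avg revenue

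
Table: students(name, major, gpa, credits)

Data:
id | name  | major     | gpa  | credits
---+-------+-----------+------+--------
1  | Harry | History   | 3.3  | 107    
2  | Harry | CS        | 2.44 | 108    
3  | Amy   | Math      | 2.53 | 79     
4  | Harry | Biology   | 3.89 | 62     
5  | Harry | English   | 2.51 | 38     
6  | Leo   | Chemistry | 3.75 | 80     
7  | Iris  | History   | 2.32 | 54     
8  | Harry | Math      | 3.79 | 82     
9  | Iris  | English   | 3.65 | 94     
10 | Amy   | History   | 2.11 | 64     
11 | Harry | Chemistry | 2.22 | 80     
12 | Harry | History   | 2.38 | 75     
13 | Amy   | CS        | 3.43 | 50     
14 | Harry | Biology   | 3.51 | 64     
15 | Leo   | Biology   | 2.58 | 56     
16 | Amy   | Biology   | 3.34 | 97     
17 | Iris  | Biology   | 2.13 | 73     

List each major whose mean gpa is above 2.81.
SELECT major, AVG(gpa)
FROM students
GROUP BY major
HAVING AVG(gpa) > 2.81

Result:
  Biology: avg=3.09
  CS: avg=2.94
  Chemistry: avg=2.99
  English: avg=3.08
  Math: avg=3.16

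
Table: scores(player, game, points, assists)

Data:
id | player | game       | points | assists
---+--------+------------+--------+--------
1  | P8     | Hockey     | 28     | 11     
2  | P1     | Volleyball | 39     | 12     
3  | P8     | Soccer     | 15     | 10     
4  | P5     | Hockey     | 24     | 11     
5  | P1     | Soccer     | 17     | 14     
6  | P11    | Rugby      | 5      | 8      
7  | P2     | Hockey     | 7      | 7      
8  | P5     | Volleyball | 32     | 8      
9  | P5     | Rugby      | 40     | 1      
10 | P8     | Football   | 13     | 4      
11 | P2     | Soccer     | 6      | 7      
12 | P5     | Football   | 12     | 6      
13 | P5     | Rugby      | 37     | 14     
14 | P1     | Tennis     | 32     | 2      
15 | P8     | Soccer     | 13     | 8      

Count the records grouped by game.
SELECT game, COUNT(*) as count
FROM scores
GROUP BY game

Result:
  Football: 2
  Hockey: 3
  Rugby: 3
  Soccer: 4
  Tennis: 1
  Volleyball: 2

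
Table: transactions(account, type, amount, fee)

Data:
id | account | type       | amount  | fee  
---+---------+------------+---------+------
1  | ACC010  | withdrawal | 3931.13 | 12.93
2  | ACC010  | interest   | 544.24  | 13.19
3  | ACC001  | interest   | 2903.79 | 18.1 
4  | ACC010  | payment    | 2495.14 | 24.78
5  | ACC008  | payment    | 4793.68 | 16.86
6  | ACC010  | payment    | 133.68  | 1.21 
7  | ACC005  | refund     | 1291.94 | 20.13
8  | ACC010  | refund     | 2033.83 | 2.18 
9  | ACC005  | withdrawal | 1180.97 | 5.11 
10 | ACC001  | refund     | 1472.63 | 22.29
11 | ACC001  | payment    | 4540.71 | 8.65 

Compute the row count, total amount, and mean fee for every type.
SELECT type,
       COUNT(*) as cnt,
       SUM(amount) as total_amount,
       AVG(fee) as avg_fee
FROM transactions
GROUP BY type

Result:
  interest: 2 records, 3448.03 total amount, 15.65 avg fee
  payment: 4 records, 11963.21 total amount, 12.88 avg fee
  refund: 3 records, 4798.40 total amount, 14.87 avg fee
  withdrawal: 2 records, 5112.10 total amount, 9.02 avg fee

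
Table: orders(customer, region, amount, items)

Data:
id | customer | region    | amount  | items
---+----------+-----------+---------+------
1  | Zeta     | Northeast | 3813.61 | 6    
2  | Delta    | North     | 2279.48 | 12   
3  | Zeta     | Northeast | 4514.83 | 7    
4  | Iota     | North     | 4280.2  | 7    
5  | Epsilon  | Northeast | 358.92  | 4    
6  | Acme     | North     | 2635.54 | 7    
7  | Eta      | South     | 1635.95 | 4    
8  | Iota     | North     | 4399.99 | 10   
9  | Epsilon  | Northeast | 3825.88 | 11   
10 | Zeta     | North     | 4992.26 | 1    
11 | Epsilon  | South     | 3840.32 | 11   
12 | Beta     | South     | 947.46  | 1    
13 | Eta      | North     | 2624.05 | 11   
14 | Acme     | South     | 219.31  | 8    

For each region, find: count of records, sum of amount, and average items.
SELECT region,
       COUNT(*) as cnt,
       SUM(amount) as total_amount,
       AVG(items) as avg_items
FROM orders
GROUP BY region

Result:
  North: 6 records, 21211.52 total amount, 8.00 avg items
  Northeast: 4 records, 12513.24 total amount, 7.00 avg items
  South: 4 records, 6643.04 total amount, 6.00 avg items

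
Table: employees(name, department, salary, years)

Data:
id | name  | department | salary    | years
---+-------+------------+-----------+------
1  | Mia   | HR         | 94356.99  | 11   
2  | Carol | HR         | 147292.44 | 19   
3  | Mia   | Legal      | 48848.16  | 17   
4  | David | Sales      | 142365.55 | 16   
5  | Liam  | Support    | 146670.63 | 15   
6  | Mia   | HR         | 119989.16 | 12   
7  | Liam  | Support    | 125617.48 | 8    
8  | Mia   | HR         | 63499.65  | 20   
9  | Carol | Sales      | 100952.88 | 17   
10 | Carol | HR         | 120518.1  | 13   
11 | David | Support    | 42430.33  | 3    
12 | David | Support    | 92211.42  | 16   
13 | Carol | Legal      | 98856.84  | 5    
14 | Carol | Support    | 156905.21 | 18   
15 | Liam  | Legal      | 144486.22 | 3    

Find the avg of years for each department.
SELECT department, AVG(years) as result
FROM employees
GROUP BY department

Result:
  HR: 15.00
  Legal: 8.33
  Sales: 16.50
  Support: 12.00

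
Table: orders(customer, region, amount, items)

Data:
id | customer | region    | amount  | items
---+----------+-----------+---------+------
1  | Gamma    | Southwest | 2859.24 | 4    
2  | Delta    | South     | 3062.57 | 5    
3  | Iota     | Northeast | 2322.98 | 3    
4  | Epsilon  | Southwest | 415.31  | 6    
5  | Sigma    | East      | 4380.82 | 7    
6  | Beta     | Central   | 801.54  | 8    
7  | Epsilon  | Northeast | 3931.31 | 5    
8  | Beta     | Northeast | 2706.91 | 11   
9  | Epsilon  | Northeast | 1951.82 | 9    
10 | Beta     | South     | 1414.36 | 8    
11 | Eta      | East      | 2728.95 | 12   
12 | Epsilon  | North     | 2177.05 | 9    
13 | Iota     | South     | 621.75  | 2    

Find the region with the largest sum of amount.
SELECT region, SUM(amount) as val
FROM orders
GROUP BY region
ORDER BY val DESC
LIMIT 1

Result: Northeast with sum(amount) = 10913.02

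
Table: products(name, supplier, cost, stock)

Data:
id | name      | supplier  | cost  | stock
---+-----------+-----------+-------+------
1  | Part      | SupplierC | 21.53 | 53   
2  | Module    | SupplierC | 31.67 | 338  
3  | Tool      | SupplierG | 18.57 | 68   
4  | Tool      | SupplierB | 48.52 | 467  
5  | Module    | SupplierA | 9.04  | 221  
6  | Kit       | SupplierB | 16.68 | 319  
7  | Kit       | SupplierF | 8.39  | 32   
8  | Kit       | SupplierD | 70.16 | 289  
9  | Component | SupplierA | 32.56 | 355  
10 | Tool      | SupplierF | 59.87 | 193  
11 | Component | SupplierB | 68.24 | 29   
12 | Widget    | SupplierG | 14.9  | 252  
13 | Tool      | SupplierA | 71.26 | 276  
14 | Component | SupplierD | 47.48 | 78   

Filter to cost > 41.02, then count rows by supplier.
SELECT supplier, COUNT(*)
FROM products
WHERE cost > 41.02
GROUP BY supplier

Note: WHERE filters rows before grouping.

Result:
  SupplierA: 1
  SupplierB: 2
  SupplierD: 2
  SupplierF: 1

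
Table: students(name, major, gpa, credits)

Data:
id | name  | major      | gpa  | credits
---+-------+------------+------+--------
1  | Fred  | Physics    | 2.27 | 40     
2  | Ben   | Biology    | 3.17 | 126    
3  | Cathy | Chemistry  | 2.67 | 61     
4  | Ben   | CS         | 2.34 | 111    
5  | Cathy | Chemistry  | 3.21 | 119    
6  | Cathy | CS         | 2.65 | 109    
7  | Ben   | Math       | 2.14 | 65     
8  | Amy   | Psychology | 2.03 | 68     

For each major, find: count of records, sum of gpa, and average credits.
SELECT major,
       COUNT(*) as cnt,
       SUM(gpa) as total_gpa,
       AVG(credits) as avg_credits
FROM students
GROUP BY major

Result:
  Biology: 1 records, 3.17 total gpa, 126.00 avg credits
  CS: 2 records, 4.99 total gpa, 110.00 avg credits
  Chemistry: 2 records, 5.88 total gpa, 90.00 avg credits
  Math: 1 records, 2.14 total gpa, 65.00 avg credits
  Physics: 1 records, 2.27 total gpa, 40.00 avg credits
  Psychology: 1 records, 2.03 total gpa, 68.00 avg credits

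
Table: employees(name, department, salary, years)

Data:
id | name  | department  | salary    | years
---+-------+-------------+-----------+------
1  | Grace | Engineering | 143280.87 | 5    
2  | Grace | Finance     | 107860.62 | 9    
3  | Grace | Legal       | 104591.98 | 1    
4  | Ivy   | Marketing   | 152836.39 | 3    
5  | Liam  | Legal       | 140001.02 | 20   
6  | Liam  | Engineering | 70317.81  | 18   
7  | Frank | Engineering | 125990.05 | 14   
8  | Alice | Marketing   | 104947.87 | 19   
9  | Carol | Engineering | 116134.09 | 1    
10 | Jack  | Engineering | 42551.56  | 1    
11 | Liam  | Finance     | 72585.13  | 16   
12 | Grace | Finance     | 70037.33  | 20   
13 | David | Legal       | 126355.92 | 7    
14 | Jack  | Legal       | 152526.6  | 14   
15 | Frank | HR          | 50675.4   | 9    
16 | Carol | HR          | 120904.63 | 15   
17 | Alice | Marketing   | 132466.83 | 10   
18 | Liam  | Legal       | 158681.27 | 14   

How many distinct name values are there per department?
SELECT department, COUNT(DISTINCT name)
FROM employees
GROUP BY department

Result:
  Engineering: 5 distinct
  Finance: 2 distinct
  HR: 2 distinct
  Legal: 4 distinct
  Marketing: 2 distinct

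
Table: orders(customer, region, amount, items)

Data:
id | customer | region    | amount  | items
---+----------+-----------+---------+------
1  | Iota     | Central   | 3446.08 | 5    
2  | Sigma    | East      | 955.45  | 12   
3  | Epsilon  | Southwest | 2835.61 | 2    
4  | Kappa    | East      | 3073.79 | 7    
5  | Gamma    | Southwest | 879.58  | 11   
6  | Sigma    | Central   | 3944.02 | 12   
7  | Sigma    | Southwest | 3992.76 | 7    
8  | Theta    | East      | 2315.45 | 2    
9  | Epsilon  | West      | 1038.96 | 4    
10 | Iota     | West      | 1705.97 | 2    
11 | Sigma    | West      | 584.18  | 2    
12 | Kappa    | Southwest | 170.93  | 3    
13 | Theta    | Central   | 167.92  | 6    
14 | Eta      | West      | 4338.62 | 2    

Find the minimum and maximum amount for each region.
SELECT region, MIN(amount), MAX(amount)
FROM orders
GROUP BY region

Result:
  Central: min=167.92, max=3944.02
  East: min=955.45, max=3073.79
  Southwest: min=170.93, max=3992.76
  West: min=584.18, max=4338.62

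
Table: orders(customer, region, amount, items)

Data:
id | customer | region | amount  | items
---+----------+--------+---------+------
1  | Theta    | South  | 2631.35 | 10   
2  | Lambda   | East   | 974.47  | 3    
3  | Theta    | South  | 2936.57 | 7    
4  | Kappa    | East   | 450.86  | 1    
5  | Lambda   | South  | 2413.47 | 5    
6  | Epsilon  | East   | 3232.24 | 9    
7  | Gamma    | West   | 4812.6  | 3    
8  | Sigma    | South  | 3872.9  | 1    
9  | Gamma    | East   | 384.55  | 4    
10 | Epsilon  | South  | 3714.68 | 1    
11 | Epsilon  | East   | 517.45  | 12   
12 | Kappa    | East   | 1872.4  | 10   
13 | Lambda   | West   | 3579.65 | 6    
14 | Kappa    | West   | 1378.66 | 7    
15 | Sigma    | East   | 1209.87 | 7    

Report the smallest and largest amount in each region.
SELECT region, MIN(amount), MAX(amount)
FROM orders
GROUP BY region

Result:
  East: min=384.55, max=3232.24
  South: min=2413.47, max=3872.90
  West: min=1378.66, max=4812.60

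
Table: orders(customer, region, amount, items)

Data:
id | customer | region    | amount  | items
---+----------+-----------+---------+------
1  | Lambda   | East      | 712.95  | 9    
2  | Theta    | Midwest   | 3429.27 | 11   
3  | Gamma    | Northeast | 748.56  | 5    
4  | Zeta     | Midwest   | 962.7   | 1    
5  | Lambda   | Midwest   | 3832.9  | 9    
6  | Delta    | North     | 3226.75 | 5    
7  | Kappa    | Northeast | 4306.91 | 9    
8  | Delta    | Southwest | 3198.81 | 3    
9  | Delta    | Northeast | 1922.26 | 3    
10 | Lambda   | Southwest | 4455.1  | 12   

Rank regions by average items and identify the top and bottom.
SELECT region, AVG(items)
FROM orders
GROUP BY region
ORDER BY AVG(items)

All groups:
  North: 5.00
  Northeast: 5.67
  Midwest: 7.00
  Southwest: 7.50
  East: 9.00

Highest: East (9.00)
Lowest: North (5.00)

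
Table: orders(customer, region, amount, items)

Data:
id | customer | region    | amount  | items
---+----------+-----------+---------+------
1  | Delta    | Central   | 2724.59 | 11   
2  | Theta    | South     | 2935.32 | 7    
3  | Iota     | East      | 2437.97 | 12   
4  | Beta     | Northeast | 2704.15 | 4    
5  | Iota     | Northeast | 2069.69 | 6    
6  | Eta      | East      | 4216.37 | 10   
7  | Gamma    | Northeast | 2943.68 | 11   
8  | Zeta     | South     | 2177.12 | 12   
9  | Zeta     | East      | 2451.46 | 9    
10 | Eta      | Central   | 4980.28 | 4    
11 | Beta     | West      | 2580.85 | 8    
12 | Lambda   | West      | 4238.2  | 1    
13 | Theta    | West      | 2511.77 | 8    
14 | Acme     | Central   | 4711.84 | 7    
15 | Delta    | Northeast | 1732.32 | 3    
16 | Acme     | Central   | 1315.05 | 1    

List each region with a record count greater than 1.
SELECT region, COUNT(*) as cnt
FROM orders
GROUP BY region
HAVING COUNT(*) > 1

Result:
  Central: 4
  East: 3
  Northeast: 4
  South: 2
  West: 3

Note: HAVING filters groups after aggregation, WHERE filters rows before.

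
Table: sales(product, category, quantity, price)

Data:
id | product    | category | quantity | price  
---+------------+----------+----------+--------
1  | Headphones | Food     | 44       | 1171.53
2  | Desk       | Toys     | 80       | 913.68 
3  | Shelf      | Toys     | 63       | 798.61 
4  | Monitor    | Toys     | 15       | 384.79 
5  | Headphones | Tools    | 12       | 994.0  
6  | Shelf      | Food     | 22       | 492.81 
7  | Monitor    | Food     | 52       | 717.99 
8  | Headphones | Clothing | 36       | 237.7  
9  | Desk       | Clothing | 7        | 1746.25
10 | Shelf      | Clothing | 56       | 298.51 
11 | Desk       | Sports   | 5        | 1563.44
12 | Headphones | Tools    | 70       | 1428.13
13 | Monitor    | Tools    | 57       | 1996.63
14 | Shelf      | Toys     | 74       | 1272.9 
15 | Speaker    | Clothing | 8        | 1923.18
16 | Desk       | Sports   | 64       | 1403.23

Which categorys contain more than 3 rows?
SELECT category, COUNT(*) as cnt
FROM sales
GROUP BY category
HAVING COUNT(*) > 3

Result:
  Clothing: 4
  Toys: 4

Note: HAVING filters groups after aggregation, WHERE filters rows before.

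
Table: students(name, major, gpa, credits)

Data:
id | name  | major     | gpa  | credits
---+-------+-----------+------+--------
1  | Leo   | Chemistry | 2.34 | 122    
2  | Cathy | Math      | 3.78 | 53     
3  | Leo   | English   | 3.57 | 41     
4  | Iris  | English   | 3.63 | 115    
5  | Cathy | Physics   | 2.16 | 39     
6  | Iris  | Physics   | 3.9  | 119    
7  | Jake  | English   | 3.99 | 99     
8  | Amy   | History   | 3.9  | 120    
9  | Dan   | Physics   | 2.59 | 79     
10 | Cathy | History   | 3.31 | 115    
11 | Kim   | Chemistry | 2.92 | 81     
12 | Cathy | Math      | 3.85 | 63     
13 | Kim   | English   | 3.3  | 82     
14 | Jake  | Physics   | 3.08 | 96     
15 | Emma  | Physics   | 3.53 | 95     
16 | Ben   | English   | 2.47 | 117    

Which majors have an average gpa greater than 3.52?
SELECT major, AVG(gpa)
FROM students
GROUP BY major
HAVING AVG(gpa) > 3.52

Result:
  History: avg=3.61
  Math: avg=3.82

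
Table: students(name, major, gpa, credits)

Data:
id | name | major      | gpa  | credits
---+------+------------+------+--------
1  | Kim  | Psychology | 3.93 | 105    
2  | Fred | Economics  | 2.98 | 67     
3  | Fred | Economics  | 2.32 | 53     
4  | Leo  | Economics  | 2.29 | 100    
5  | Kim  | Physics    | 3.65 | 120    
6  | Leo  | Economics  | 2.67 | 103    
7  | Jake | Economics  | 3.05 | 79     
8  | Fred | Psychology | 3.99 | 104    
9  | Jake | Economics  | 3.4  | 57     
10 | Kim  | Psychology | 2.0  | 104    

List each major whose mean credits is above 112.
SELECT major, AVG(credits)
FROM students
GROUP BY major
HAVING AVG(credits) > 112

Result:
  Physics: avg=120.00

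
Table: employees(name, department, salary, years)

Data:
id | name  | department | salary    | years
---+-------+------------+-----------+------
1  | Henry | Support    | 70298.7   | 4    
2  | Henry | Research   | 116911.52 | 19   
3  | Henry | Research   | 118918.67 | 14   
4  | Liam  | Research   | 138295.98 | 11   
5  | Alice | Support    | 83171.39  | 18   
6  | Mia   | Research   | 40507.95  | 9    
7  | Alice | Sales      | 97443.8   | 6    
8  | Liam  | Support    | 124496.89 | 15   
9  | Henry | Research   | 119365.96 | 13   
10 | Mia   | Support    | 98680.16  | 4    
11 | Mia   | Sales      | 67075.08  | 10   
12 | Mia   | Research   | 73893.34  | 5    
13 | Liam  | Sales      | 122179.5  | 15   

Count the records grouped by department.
SELECT department, COUNT(*) as count
FROM employees
GROUP BY department

Result:
  Research: 6
  Sales: 3
  Support: 4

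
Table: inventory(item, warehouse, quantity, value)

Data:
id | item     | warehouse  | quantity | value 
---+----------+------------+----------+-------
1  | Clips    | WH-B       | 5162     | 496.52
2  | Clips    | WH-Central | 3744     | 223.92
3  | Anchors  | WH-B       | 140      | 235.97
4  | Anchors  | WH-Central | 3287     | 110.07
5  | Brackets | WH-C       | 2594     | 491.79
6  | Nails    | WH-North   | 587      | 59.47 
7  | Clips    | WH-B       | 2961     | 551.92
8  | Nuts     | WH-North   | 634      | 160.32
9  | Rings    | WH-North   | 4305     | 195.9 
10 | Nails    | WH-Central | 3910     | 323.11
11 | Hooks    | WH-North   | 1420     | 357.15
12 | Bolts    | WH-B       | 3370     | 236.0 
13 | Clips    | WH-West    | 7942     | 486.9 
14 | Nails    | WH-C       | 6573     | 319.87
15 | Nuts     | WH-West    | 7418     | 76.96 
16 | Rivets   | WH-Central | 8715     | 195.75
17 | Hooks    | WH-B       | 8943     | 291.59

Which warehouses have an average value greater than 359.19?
SELECT warehouse, AVG(value)
FROM inventory
GROUP BY warehouse
HAVING AVG(value) > 359.19

Result:
  WH-B: avg=362.40
  WH-C: avg=405.83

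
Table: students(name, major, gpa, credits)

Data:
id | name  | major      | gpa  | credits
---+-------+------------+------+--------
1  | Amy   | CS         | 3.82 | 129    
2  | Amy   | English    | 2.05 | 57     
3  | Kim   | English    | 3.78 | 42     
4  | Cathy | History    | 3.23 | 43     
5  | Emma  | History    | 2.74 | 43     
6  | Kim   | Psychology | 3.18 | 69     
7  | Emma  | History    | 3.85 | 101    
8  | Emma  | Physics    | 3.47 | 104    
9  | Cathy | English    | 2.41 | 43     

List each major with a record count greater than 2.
SELECT major, COUNT(*) as cnt
FROM students
GROUP BY major
HAVING COUNT(*) > 2

Result:
  English: 3
  History: 3

Note: HAVING filters groups after aggregation, WHERE filters rows before.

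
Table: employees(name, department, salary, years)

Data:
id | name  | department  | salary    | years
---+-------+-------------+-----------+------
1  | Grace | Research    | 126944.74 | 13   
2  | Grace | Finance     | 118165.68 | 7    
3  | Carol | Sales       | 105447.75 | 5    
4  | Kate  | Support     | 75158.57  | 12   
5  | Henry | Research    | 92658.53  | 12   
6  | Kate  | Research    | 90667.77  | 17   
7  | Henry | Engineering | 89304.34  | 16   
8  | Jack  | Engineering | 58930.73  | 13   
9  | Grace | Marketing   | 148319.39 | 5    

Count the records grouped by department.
SELECT department, COUNT(*) as count
FROM employees
GROUP BY department

Result:
  Engineering: 2
  Finance: 1
  Marketing: 1
  Research: 3
  Sales: 1
  Support: 1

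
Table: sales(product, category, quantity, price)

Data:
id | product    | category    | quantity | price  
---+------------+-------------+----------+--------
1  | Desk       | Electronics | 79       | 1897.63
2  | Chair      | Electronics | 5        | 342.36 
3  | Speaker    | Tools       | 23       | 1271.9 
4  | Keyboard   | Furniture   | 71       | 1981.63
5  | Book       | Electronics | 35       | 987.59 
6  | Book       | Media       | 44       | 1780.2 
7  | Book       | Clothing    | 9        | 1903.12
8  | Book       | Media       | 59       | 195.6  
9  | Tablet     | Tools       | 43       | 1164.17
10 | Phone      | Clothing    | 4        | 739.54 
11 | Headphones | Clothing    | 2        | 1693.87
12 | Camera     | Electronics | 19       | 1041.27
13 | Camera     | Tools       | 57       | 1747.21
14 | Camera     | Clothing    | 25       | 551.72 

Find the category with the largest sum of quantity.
SELECT category, SUM(quantity) as val
FROM sales
GROUP BY category
ORDER BY val DESC
LIMIT 1

Result: Electronics with sum(quantity) = 138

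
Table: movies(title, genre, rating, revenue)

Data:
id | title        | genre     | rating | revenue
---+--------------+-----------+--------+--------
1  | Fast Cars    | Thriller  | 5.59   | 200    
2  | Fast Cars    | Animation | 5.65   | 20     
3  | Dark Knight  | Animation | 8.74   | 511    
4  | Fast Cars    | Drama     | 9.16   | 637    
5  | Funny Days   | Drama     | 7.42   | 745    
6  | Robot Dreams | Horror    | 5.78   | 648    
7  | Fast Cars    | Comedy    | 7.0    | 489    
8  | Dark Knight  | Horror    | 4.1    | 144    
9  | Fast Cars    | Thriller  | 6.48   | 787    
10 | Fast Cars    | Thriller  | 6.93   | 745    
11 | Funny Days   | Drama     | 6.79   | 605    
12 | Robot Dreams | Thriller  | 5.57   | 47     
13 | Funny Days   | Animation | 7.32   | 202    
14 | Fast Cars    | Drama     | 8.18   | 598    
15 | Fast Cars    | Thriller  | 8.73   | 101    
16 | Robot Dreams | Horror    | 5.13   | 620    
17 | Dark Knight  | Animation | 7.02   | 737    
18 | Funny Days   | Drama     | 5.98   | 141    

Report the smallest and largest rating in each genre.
SELECT genre, MIN(rating), MAX(rating)
FROM movies
GROUP BY genre

Result:
  Animation: min=5.65, max=8.74
  Comedy: min=7.00, max=7.00
  Drama: min=5.98, max=9.16
  Horror: min=4.10, max=5.78
  Thriller: min=5.57, max=8.73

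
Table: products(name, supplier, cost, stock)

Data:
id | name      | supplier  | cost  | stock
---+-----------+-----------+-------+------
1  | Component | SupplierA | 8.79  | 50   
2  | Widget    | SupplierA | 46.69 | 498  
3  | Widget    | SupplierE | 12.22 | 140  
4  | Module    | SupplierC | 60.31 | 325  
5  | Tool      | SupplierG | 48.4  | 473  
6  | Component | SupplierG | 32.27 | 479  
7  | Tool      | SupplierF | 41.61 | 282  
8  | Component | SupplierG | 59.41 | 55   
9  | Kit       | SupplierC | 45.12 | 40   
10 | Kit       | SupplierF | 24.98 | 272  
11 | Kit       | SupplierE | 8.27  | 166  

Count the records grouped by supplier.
SELECT supplier, COUNT(*) as count
FROM products
GROUP BY supplier

Result:
  SupplierA: 2
  SupplierC: 2
  SupplierE: 2
  SupplierF: 2
  SupplierG: 3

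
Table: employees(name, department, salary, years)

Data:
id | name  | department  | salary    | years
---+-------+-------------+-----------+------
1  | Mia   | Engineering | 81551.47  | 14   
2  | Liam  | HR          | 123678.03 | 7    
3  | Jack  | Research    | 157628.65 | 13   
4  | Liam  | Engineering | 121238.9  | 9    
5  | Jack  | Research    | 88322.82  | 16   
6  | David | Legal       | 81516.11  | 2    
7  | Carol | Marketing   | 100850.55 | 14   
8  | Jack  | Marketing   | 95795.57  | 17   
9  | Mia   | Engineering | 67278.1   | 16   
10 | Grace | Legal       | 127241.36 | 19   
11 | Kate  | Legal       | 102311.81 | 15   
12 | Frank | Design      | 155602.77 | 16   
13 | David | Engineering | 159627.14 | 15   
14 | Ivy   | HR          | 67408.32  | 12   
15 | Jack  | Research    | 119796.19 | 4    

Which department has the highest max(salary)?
SELECT department, MAX(salary) as val
FROM employees
GROUP BY department
ORDER BY val DESC
LIMIT 1

Result: Engineering with max(salary) = 159627.14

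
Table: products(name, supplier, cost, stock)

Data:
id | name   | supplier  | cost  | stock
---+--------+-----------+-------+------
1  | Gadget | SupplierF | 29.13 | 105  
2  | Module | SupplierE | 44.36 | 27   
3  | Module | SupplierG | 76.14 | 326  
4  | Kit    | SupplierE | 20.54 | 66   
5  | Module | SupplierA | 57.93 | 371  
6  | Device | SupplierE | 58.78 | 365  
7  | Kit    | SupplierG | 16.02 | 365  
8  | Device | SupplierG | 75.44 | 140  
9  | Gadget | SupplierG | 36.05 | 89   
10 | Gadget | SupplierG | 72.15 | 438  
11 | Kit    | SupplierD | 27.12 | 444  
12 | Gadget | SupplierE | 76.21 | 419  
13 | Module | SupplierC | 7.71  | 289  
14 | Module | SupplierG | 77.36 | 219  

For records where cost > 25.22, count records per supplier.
SELECT supplier, COUNT(*)
FROM products
WHERE cost > 25.22
GROUP BY supplier

Note: WHERE filters rows before grouping.

Result:
  SupplierA: 1
  SupplierD: 1
  SupplierE: 3
  SupplierF: 1
  SupplierG: 5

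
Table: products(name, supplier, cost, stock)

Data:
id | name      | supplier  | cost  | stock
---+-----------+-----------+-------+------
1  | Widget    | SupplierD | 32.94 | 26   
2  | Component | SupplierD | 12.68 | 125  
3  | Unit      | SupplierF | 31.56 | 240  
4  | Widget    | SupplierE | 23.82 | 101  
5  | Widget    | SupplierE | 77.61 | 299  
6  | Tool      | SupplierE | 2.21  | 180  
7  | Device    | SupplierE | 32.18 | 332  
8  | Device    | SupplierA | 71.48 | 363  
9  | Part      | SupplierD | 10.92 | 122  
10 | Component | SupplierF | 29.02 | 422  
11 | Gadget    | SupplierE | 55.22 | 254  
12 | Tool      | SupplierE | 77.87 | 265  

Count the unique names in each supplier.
SELECT supplier, COUNT(DISTINCT name)
FROM products
GROUP BY supplier

Result:
  SupplierA: 1 distinct
  SupplierD: 3 distinct
  SupplierE: 4 distinct
  SupplierF: 2 distinct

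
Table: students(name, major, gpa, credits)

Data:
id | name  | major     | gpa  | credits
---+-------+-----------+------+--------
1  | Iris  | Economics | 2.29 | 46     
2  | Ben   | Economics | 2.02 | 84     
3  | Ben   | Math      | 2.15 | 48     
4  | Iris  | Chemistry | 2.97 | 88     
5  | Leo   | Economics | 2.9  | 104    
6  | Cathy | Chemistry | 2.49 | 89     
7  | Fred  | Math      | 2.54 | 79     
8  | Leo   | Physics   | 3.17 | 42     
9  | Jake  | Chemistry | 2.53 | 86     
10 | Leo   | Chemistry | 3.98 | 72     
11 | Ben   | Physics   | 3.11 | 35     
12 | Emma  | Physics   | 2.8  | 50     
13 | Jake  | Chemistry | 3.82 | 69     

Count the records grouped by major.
SELECT major, COUNT(*) as count
FROM students
GROUP BY major

Result:
  Chemistry: 5
  Economics: 3
  Math: 2
  Physics: 3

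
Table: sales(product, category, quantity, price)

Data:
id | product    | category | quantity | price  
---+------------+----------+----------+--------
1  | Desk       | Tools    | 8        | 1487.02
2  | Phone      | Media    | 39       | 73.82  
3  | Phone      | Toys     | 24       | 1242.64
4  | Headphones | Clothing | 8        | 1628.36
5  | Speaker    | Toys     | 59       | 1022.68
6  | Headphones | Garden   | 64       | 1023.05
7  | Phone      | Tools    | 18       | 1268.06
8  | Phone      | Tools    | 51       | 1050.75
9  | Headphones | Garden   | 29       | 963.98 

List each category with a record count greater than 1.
SELECT category, COUNT(*) as cnt
FROM sales
GROUP BY category
HAVING COUNT(*) > 1

Result:
  Garden: 2
  Tools: 3
  Toys: 2

Note: HAVING filters groups after aggregation, WHERE filters rows before.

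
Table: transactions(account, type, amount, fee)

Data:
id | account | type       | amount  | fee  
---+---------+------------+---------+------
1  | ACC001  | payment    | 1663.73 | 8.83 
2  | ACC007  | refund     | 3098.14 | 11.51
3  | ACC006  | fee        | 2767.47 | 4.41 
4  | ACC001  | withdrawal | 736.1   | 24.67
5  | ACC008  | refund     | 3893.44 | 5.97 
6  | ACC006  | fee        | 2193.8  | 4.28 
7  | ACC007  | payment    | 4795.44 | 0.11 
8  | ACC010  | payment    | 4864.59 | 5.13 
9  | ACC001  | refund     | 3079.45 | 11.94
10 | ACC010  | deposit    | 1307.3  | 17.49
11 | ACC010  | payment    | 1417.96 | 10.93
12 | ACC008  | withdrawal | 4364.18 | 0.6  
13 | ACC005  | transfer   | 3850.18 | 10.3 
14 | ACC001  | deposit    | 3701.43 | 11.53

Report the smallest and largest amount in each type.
SELECT type, MIN(amount), MAX(amount)
FROM transactions
GROUP BY type

Result:
  deposit: min=1307.30, max=3701.43
  fee: min=2193.80, max=2767.47
  payment: min=1417.96, max=4864.59
  refund: min=3079.45, max=3893.44
  transfer: min=3850.18, max=3850.18
  withdrawal: min=736.10, max=4364.18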